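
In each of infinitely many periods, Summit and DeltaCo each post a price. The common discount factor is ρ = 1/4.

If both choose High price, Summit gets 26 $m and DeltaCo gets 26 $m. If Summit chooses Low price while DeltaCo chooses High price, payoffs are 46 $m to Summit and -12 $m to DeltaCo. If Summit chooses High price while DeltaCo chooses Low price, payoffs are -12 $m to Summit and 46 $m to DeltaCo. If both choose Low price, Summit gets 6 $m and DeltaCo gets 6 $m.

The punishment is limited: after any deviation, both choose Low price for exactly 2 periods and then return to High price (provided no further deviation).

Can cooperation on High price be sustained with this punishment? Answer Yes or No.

No

Comparing payoff streams over the 3 periods until play realigns: cooperate → 26(1+ρ+…+ρ^2); deviate → 46 + 6(ρ+…+ρ^2).
Cooperation is sustained iff (26−6)(ρ+…+ρ^2) ≥ 46−26.
ρ+…+ρ^2 = 1/4·(1−(1/4)^2)/(1−1/4) = 0.3125, and (46−26)/(26−6) = 1.0000.
0.3125 < 1.0000, so cooperation is not sustainable.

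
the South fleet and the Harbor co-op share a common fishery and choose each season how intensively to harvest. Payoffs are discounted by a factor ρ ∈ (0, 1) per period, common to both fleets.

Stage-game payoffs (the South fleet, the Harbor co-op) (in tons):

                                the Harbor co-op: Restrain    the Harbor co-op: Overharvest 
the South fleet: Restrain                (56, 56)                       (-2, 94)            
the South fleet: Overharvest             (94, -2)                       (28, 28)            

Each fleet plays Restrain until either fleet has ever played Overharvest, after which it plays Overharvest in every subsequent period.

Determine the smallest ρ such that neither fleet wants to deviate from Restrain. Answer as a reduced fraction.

19/33

Under grim trigger the critical discount factor is (T−C)/(T−P) with T = 94, C = 56, P = 28.
ρ* = (94−56)/(94−28) = 38/66 = 19/33.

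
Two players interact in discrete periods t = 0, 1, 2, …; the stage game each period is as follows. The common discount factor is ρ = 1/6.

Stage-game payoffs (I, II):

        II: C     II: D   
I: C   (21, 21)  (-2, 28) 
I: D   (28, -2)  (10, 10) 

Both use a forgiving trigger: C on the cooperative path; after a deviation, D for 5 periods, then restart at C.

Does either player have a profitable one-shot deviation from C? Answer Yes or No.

A one-shot deviation gives 28 now, then 10 for 5 periods, then back to 21.
Gain from deviating: (28−21) today; loss: (21−10) in each of the next 5 periods.
No-deviation condition: (21−10)(ρ+…+ρ^5) ≥ 28−21, i.e. ρ+…+ρ^5 ≥ 7/11.
At ρ = 1/6: ρ+…+ρ^5 = 0.2000 < 0.6364.
So cooperation is not sustainable.

Yes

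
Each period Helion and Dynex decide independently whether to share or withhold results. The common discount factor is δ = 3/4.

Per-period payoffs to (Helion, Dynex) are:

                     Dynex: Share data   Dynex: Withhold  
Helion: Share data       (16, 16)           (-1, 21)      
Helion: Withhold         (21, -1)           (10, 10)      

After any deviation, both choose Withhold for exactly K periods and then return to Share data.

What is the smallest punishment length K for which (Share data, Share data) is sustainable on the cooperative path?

No profitable deviation requires (16−10)(δ+…+δ^K) ≥ 21−16, i.e. δ+…+δ^K ≥ 5/6 ≈ 0.8333.
With δ = 3/4, the partial sums are K=1: 0.7500, K=2: 1.3125.
K = 2 is the first length at which the sum reaches 0.8333.

2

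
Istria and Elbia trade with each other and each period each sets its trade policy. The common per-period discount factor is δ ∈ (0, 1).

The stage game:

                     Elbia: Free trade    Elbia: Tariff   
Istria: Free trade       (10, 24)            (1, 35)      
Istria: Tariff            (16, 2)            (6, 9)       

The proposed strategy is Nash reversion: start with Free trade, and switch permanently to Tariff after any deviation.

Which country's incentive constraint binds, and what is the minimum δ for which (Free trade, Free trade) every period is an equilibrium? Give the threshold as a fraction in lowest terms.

Istria; δ ≥ 3/5

Istria: cooperation gives 10 each period; deviation gives 16 once then 6 forever.
  10/(1−δ) ≥ 16 + 6δ/(1−δ) ⇒ δ ≥ 6/10 = 3/5.
Elbia: cooperation gives 24 each period; deviation gives 35 once then 9 forever.
  δ ≥ 11/26.
Both must hold, so the binding constraint is Istria's: δ ≥ 3/5.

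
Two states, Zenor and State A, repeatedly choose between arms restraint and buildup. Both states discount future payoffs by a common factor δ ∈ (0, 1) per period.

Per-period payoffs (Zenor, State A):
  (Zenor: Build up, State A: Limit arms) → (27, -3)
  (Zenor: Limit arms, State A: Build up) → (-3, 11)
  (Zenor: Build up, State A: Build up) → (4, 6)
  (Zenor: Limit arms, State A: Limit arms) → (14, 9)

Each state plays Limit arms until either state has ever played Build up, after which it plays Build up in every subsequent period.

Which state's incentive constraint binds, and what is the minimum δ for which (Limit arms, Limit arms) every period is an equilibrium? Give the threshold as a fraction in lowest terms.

Zenor; δ ≥ 13/23

Zenor's threshold: (27−14)/(27−4) = 13/23.
State A's threshold: (11−9)/(11−6) = 2/5.
13/23 > 2/5, so Zenor binds and δ* = 13/23.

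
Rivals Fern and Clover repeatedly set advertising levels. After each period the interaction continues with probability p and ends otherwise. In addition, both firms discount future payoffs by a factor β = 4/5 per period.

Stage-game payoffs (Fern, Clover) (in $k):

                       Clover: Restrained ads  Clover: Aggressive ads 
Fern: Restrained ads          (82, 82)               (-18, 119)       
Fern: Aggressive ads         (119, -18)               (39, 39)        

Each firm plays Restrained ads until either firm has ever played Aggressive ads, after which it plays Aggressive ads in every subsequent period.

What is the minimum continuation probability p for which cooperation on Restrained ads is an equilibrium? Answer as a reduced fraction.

37/64

Expected continuation weight on next period's payoff is β·p = 4/5·p, which plays the role of the discount factor.
Cooperation requires 4/5·p ≥ (119−82)/(119−39) = 37/80, hence p ≥ 37/64.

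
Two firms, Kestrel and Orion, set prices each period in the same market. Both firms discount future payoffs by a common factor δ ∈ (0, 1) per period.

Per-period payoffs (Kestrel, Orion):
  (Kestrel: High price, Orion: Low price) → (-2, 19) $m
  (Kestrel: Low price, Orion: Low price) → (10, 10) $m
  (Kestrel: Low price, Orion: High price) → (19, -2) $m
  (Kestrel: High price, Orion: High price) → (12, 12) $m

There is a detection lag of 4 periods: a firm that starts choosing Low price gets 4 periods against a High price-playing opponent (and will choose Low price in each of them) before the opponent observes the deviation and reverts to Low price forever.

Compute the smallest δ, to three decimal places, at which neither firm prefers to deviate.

The best deviation is to choose Low price for all 4 undetected periods, earning 19 each, then 10 forever once detected.
Deviation value: 19(1−δ^4)/(1−δ) + 10δ^4/(1−δ); cooperation value: 12/(1−δ).
IC: 12 ≥ 19(1−δ^4) + 10δ^4 = 19 − 9δ^4.
So δ^4 ≥ 7/9, giving δ ≥ (7/9)^(1/4) ≈ 0.939.

0.939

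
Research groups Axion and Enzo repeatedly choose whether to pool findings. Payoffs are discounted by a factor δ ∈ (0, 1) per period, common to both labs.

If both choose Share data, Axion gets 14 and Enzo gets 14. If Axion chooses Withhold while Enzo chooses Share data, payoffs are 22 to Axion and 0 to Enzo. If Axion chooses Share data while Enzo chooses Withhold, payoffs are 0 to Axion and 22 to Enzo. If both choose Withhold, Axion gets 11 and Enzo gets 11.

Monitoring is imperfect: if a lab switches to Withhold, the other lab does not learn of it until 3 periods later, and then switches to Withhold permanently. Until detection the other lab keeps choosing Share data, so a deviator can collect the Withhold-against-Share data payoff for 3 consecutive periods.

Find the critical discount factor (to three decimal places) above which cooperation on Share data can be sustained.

The best deviation is to choose Withhold for all 3 undetected periods, earning 22 each, then 11 forever once detected.
Deviation value: 22(1−δ^3)/(1−δ) + 11δ^3/(1−δ); cooperation value: 14/(1−δ).
IC: 14 ≥ 22(1−δ^3) + 11δ^3 = 22 − 11δ^3.
So δ^3 ≥ 8/11, giving δ ≥ (8/11)^(1/3) ≈ 0.899.

0.899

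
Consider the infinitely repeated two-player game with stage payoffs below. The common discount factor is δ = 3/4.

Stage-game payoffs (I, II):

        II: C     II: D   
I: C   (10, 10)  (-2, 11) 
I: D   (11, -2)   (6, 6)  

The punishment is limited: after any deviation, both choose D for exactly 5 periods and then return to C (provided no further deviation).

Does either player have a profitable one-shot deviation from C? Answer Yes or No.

A one-shot deviation gives 11 now, then 6 for 5 periods, then back to 10.
Gain from deviating: (11−10) today; loss: (10−6) in each of the next 5 periods.
No-deviation condition: (10−6)(δ+…+δ^5) ≥ 11−10, i.e. δ+…+δ^5 ≥ 1/4.
At δ = 3/4: δ+…+δ^5 = 2.2881 ≥ 0.2500.
So cooperation is sustainable.

No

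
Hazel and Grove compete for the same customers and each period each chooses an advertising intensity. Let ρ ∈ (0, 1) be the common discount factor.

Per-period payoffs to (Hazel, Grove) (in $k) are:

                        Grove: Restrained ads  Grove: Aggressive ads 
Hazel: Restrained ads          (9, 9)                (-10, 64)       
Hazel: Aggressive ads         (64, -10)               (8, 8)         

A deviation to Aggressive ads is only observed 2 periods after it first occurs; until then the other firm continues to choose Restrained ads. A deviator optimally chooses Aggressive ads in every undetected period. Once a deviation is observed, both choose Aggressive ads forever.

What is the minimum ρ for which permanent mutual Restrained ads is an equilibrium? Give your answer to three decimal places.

0.991

A deviator earns 64 for 2 periods, then 8 forever; cooperating earns 9 forever. Multiplying the IC by (1−ρ):
9 ≥ 64(1−ρ^2) + 8ρ^2, so 56·ρ^2 ≥ 55 and ρ^2 ≥ 55/56.
ρ ≥ (55/56)^(1/2) ≈ 0.991.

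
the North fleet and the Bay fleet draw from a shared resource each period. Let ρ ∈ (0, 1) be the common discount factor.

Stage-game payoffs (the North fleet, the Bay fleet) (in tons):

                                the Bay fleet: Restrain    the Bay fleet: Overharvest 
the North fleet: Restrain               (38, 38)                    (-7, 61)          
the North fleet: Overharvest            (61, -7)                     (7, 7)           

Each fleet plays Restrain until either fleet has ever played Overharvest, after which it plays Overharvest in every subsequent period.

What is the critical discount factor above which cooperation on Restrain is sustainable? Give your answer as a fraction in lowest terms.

38/(1−ρ) ≥ 61 + 7ρ/(1−ρ)
38 ≥ 61 − 54ρ
ρ ≥ 23/54.

23/54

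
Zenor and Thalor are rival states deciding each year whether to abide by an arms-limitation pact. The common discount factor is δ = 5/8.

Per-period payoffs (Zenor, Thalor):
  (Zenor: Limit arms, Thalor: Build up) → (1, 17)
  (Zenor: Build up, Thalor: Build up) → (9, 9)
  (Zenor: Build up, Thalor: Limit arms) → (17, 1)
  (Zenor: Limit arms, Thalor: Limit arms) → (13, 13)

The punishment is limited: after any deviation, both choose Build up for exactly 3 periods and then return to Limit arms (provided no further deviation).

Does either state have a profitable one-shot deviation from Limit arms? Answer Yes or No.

No

IC: δ+…+δ^3 ≥ (17−13)/(13−9) = 1.
At δ = 5/8: partial sum = 1.2598 ≥ 1.0000. Cooperation sustainable.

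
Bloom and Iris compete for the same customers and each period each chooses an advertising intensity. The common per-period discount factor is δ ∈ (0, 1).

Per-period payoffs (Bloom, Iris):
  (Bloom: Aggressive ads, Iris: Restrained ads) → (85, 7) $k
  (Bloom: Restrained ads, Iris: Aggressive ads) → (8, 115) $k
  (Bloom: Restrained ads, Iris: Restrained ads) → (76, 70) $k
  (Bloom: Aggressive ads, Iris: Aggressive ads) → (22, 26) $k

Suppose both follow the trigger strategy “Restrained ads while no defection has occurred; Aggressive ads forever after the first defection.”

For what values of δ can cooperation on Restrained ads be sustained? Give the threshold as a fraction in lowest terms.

45/89

Bloom: cooperation gives 76 each period; deviation gives 85 once then 22 forever.
  76/(1−δ) ≥ 85 + 22δ/(1−δ) ⇒ δ ≥ 9/63 = 1/7.
Iris: cooperation gives 70 each period; deviation gives 115 once then 26 forever.
  δ ≥ 45/89.
Both must hold, so the binding constraint is Iris's: δ ≥ 45/89.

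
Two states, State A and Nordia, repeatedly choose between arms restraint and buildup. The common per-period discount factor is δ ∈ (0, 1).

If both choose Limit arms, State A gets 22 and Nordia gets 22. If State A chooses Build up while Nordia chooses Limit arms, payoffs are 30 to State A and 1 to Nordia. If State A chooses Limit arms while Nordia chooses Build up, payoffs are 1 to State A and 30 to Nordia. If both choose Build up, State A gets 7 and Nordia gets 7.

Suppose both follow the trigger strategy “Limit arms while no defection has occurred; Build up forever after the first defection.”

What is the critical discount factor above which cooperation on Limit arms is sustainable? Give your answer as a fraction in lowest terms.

22/(1−δ) ≥ 30 + 7δ/(1−δ)
22 ≥ 30 − 23δ
δ ≥ 8/23.

8/23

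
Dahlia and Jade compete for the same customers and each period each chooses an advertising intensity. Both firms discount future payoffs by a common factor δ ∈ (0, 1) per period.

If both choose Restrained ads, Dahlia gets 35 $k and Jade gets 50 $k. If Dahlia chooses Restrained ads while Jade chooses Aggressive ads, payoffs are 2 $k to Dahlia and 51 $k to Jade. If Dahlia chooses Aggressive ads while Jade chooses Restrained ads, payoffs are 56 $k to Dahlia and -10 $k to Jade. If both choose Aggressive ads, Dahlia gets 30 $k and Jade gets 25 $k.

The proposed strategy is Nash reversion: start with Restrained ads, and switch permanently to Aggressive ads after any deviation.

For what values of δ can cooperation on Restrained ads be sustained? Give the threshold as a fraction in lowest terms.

Dahlia: cooperation gives 35 each period; deviation gives 56 once then 30 forever.
  35/(1−δ) ≥ 56 + 30δ/(1−δ) ⇒ δ ≥ 21/26.
Jade: cooperation gives 50 each period; deviation gives 51 once then 25 forever.
  δ ≥ 1/26.
Both must hold, so the binding constraint is Dahlia's: δ ≥ 21/26.

21/26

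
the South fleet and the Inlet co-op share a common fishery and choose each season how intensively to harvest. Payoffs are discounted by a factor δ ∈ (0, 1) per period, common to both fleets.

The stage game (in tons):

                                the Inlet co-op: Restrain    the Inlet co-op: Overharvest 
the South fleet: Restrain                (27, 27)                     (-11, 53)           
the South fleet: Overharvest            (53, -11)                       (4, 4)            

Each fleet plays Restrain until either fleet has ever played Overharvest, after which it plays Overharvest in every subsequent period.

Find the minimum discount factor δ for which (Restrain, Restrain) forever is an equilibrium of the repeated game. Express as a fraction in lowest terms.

One-period gain from deviating is 53 − 27 = 26. The loss is 27 − 4 = 23 in every subsequent period, with present value 23·δ/(1−δ).
Deviation is unprofitable when 23·δ/(1−δ) ≥ 26, i.e. δ/(1−δ) ≥ 26/23.
Equivalently δ ≥ 26/(26+23) = 26/49.

26/49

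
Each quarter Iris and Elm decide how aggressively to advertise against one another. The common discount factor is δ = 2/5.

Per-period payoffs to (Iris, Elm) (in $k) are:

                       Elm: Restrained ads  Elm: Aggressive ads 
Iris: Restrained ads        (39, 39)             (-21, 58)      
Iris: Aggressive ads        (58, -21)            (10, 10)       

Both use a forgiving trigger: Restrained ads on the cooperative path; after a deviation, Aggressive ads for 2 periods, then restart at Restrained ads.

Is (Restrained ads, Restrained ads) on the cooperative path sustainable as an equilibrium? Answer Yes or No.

IC: δ+…+δ^2 ≥ (58−39)/(39−10) = 19/29.
At δ = 2/5: partial sum = 0.5600 < 0.6552. Cooperation not sustainable.

No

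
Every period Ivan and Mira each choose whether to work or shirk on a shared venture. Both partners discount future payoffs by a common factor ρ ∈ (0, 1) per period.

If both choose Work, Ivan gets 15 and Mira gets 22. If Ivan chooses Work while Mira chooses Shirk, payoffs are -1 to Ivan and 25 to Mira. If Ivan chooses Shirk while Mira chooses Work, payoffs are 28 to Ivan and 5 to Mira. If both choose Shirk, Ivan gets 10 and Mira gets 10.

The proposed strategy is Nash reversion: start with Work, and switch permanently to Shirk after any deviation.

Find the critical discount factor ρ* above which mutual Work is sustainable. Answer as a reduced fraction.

Ivan's threshold: (28−15)/(28−10) = 13/18.
Mira's threshold: (25−22)/(25−10) = 1/5.
13/18 > 1/5, so Ivan binds and ρ* = 13/18.

13/18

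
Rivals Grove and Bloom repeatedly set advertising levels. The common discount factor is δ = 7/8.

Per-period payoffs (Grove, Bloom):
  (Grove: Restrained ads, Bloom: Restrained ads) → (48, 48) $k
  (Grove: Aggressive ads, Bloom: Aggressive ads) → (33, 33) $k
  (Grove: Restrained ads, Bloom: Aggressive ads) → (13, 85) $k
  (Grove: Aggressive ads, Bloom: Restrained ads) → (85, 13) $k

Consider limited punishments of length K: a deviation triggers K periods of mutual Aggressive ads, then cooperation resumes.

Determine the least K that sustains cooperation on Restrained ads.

IC: δ(1−δ^K)/(1−δ) ≥ (85−48)/(48−33) = 37/15.
With δ = 7/8: need 1 − δ^K ≥ 37/15·(1−7/8)/(7/8), i.e. δ^K ≤ 0.6476.
Since (7/8)^3 = 0.6699 and (7/8)^4 = 0.5862, the smallest such K is 4.

4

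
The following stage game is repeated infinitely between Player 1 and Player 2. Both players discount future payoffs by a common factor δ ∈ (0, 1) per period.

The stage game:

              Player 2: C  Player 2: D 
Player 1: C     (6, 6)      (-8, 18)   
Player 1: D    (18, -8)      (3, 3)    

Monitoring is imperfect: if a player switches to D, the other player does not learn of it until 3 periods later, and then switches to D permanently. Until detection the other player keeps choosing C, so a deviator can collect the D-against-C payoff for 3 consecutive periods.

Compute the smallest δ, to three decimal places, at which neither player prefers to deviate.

A deviator earns 18 for 3 periods, then 3 forever; cooperating earns 6 forever. Multiplying the IC by (1−δ):
6 ≥ 18(1−δ^3) + 3δ^3, so 15·δ^3 ≥ 12 and δ^3 ≥ 4/5.
δ ≥ (4/5)^(1/3) ≈ 0.928.

0.928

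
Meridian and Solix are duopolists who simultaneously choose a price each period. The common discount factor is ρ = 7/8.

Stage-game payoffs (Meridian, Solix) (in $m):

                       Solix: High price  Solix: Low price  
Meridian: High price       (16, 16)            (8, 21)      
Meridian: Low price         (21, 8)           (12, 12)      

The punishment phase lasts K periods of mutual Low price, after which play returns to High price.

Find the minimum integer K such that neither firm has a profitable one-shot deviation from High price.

IC: ρ(1−ρ^K)/(1−ρ) ≥ (21−16)/(16−12) = 5/4.
With ρ = 7/8: need 1 − ρ^K ≥ 5/4·(1−7/8)/(7/8), i.e. ρ^K ≤ 0.8214.
Since (7/8)^1 = 0.8750 and (7/8)^2 = 0.7656, the smallest such K is 2.

2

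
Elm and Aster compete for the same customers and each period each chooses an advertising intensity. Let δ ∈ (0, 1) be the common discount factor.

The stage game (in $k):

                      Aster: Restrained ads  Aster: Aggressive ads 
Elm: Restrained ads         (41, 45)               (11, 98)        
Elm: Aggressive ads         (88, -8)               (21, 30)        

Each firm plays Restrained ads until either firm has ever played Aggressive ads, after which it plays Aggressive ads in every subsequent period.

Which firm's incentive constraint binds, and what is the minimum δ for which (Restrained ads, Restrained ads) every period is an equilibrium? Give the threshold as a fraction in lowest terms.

Aster; δ ≥ 53/68

Elm's threshold: (88−41)/(88−21) = 47/67.
Aster's threshold: (98−45)/(98−30) = 53/68.
47/67 < 53/68, so Aster binds and δ* = 53/68.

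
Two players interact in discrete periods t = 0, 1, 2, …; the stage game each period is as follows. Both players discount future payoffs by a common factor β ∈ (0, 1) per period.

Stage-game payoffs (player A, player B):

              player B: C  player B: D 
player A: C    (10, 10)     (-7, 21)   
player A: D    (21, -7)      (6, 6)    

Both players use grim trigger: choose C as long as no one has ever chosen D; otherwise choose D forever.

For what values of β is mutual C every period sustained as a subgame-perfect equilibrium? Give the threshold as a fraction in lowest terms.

11/15

Cooperation forever yields 10 each period: 10/(1−β).
Deviating yields 21 once, then 6 forever: 21 + 6β/(1−β).
No profitable deviation requires 10/(1−β) ≥ 21 + 6β/(1−β).
Multiplying by (1−β): 10 ≥ 21(1−β) + 6β = 21 − 15β.
So 15β ≥ 11, i.e. β ≥ 11/15.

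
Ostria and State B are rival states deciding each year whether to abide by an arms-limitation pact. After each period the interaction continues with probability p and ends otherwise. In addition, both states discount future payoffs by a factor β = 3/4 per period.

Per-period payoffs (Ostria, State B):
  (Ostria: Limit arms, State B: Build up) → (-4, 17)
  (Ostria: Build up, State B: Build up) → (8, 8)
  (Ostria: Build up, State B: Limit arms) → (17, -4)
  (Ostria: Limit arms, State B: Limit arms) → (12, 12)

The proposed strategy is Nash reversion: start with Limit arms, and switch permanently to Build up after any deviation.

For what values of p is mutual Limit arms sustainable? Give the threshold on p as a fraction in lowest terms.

20/27

With continuation probability p and discount β, the effective per-period discount factor is βp.
Grim-trigger IC: βp ≥ (17−12)/(17−8) = 5/9.
So p ≥ (5/9)/(3/4) = 20/27.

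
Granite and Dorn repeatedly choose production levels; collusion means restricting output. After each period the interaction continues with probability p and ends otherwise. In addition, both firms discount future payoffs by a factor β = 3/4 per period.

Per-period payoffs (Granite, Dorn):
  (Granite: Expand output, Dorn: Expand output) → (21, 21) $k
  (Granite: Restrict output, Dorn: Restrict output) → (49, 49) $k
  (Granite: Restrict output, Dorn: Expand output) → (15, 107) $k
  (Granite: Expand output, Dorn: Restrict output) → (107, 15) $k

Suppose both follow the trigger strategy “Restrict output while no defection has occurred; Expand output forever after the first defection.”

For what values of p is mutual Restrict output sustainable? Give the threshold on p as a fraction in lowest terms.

Expected continuation weight on next period's payoff is β·p = 3/4·p, which plays the role of the discount factor.
Cooperation requires 3/4·p ≥ (107−49)/(107−21) = 29/43, hence p ≥ 116/129.

116/129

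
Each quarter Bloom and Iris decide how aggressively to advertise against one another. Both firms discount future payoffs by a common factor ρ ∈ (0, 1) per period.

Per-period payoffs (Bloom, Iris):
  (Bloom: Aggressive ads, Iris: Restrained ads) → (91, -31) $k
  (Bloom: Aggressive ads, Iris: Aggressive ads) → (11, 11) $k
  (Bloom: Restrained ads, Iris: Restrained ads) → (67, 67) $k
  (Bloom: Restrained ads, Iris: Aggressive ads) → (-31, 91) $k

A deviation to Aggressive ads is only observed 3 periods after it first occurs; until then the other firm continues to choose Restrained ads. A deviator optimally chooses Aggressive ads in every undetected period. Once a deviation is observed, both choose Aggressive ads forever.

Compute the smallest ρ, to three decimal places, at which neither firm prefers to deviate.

Deviating for the 3 undetected periods gains 91−67 = 24 per period over cooperation, then loses 67−11 = 56 per period forever once punishment starts.
Gain: 24(1 + ρ + … + ρ^2); loss: 56·ρ^3/(1−ρ).
No profitable deviation ⇔ 24(1−ρ^3) ≤ 56·ρ^3, i.e. ρ^3 ≥ 24/(24+56) = 3/10.
Hence ρ ≥ (3/10)^(1/3) ≈ 0.669.

0.669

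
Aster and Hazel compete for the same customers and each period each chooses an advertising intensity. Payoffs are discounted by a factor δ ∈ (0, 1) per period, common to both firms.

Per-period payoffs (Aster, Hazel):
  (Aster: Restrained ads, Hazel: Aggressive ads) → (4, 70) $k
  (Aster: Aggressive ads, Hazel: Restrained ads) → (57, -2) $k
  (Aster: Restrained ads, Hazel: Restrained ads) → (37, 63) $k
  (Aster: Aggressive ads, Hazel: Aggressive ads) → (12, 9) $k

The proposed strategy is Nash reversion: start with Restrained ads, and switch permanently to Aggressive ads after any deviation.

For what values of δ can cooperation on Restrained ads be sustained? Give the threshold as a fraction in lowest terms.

4/9

For Aster: deviation gain 57−37 = 20, per-period punishment loss 37−12 = 25. IC gives δ ≥ 20/45 = 4/9.
For Hazel: gain 7, loss 54 per period, so δ ≥ 7/61.
The tighter constraint is Aster's, so cooperation needs δ ≥ 4/9.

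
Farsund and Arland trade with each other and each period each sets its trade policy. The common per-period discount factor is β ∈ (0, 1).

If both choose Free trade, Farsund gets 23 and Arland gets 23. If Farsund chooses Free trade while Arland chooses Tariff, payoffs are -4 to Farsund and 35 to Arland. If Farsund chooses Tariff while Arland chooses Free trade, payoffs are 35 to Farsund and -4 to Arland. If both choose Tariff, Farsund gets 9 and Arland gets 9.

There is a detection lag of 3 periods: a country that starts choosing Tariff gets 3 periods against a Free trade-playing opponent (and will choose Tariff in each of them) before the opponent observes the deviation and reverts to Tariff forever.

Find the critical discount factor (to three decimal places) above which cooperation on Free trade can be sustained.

0.773

Deviating for the 3 undetected periods gains 35−23 = 12 per period over cooperation, then loses 23−9 = 14 per period forever once punishment starts.
Gain: 12(1 + β + … + β^2); loss: 14·β^3/(1−β).
No profitable deviation ⇔ 12(1−β^3) ≤ 14·β^3, i.e. β^3 ≥ 12/(12+14) = 6/13.
Hence β ≥ (6/13)^(1/3) ≈ 0.773.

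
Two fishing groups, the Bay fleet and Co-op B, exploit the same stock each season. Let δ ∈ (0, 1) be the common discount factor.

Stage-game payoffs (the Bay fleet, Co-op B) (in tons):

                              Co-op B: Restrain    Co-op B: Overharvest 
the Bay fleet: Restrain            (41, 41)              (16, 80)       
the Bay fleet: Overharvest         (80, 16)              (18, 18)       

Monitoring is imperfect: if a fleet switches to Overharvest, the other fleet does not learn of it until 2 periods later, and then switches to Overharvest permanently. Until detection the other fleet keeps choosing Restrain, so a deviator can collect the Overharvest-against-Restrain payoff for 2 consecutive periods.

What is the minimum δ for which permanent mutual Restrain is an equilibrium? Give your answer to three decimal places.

The best deviation is to choose Overharvest for all 2 undetected periods, earning 80 each, then 18 forever once detected.
Deviation value: 80(1−δ^2)/(1−δ) + 18δ^2/(1−δ); cooperation value: 41/(1−δ).
IC: 41 ≥ 80(1−δ^2) + 18δ^2 = 80 − 62δ^2.
So δ^2 ≥ 39/62, giving δ ≥ (39/62)^(1/2) ≈ 0.793.

0.793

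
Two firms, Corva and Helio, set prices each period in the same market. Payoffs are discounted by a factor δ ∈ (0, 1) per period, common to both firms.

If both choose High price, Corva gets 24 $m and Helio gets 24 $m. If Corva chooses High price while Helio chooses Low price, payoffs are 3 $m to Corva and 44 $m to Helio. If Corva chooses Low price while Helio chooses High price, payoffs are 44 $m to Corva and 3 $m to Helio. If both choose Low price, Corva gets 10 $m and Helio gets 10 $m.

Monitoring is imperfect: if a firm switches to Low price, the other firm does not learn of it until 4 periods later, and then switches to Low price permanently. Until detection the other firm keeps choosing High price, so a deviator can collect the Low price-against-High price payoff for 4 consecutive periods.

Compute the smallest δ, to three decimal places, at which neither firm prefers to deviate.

Deviating for the 4 undetected periods gains 44−24 = 20 per period over cooperation, then loses 24−10 = 14 per period forever once punishment starts.
Gain: 20(1 + δ + … + δ^3); loss: 14·δ^4/(1−δ).
No profitable deviation ⇔ 20(1−δ^4) ≤ 14·δ^4, i.e. δ^4 ≥ 20/(20+14) = 10/17.
Hence δ ≥ (10/17)^(1/4) ≈ 0.876.

0.876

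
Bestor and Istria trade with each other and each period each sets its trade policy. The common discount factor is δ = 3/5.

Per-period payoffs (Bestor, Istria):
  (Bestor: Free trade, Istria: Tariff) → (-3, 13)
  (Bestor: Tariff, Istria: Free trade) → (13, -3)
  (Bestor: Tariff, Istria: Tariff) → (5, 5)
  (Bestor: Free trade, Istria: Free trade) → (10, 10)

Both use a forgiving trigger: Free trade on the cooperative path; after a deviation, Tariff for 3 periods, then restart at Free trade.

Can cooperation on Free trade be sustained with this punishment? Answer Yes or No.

IC: δ+…+δ^3 ≥ (13−10)/(10−5) = 3/5.
At δ = 3/5: partial sum = 1.1760 ≥ 0.6000. Cooperation sustainable.

Yes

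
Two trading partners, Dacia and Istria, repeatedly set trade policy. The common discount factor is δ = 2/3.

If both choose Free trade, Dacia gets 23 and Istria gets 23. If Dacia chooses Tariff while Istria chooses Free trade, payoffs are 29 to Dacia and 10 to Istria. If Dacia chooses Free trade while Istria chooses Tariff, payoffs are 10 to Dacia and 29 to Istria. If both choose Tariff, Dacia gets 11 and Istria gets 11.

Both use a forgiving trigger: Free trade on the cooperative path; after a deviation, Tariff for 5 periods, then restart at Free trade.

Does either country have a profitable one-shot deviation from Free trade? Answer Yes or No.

IC: δ+…+δ^5 ≥ (29−23)/(23−11) = 1/2.
At δ = 2/3: partial sum = 1.7366 ≥ 0.5000. Cooperation sustainable.

No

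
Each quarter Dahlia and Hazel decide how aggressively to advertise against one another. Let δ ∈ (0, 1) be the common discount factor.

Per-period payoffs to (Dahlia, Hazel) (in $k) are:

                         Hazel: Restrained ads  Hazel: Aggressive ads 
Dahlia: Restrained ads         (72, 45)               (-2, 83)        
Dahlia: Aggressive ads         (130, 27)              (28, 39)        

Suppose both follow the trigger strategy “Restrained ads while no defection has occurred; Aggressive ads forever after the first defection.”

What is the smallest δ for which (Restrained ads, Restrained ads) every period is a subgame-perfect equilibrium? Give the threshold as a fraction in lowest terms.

Dahlia's threshold: (130−72)/(130−28) = 29/51.
Hazel's threshold: (83−45)/(83−39) = 19/22.
29/51 < 19/22, so Hazel binds and δ* = 19/22.

19/22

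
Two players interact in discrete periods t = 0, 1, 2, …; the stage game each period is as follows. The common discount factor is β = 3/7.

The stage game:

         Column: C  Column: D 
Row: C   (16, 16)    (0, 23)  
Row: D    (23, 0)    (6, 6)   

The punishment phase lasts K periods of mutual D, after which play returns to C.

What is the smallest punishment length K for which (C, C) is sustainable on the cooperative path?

No profitable deviation requires (16−6)(β+…+β^K) ≥ 23−16, i.e. β+…+β^K ≥ 7/10 ≈ 0.7000.
With β = 3/7, the partial sums are K=1: 0.4286, K=2: 0.6122, K=3: 0.6910, K=4: 0.7247.
K = 4 is the first length at which the sum reaches 0.7000.

4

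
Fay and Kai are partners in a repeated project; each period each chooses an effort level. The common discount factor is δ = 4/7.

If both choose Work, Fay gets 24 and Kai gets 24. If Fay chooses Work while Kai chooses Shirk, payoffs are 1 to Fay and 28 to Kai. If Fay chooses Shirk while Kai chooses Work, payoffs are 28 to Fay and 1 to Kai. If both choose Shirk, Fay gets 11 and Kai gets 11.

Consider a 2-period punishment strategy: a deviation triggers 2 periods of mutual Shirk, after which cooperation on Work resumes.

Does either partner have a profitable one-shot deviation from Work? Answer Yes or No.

Comparing payoff streams over the 3 periods until play realigns: cooperate → 24(1+δ+…+δ^2); deviate → 28 + 11(δ+…+δ^2).
Cooperation is sustained iff (24−11)(δ+…+δ^2) ≥ 28−24.
δ+…+δ^2 = 4/7·(1−(4/7)^2)/(1−4/7) = 0.8980, and (28−24)/(24−11) = 0.3077.
0.8980 ≥ 0.3077, so cooperation is sustainable.

No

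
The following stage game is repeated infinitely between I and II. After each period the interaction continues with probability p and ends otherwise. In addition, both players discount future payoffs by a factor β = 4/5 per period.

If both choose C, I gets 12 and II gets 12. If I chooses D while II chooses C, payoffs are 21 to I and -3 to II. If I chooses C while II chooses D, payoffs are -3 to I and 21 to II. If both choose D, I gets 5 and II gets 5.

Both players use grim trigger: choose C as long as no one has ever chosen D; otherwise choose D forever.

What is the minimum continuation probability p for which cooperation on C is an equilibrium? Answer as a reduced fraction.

45/64

With continuation probability p and discount β, the effective per-period discount factor is βp.
Grim-trigger IC: βp ≥ (21−12)/(21−5) = 9/16.
So p ≥ (9/16)/(4/5) = 45/64.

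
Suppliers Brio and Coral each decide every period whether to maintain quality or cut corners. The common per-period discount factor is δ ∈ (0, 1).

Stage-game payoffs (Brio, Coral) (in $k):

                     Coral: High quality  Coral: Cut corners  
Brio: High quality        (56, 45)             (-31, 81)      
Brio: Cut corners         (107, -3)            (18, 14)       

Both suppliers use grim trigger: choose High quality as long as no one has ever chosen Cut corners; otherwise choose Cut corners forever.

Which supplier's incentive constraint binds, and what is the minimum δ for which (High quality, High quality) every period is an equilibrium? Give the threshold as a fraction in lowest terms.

Brio; δ ≥ 51/89

For Brio: deviation gain 107−56 = 51, per-period punishment loss 56−18 = 38. IC gives δ ≥ 51/89.
For Coral: gain 36, loss 31 per period, so δ ≥ 36/67.
The tighter constraint is Brio's, so cooperation needs δ ≥ 51/89.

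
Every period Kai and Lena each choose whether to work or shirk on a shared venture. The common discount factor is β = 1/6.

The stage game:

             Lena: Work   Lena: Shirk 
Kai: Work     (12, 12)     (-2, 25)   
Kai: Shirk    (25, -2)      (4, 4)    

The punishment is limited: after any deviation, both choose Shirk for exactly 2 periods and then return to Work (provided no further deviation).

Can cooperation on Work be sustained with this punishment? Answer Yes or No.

No

Comparing payoff streams over the 3 periods until play realigns: cooperate → 12(1+β+…+β^2); deviate → 25 + 4(β+…+β^2).
Cooperation is sustained iff (12−4)(β+…+β^2) ≥ 25−12.
β+…+β^2 = 1/6·(1−(1/6)^2)/(1−1/6) = 0.1944, and (25−12)/(12−4) = 1.6250.
0.1944 < 1.6250, so cooperation is not sustainable.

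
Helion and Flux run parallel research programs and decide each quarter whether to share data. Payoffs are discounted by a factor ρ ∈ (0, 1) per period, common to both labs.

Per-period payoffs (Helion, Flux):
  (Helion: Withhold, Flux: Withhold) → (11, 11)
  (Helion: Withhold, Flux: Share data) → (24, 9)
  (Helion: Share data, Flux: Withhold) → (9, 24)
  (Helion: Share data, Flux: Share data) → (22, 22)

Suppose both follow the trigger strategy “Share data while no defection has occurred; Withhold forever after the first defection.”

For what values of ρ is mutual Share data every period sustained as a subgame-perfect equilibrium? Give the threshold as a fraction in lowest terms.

2/13

22/(1−ρ) ≥ 24 + 11ρ/(1−ρ)
22 ≥ 24 − 13ρ
ρ ≥ 2/13.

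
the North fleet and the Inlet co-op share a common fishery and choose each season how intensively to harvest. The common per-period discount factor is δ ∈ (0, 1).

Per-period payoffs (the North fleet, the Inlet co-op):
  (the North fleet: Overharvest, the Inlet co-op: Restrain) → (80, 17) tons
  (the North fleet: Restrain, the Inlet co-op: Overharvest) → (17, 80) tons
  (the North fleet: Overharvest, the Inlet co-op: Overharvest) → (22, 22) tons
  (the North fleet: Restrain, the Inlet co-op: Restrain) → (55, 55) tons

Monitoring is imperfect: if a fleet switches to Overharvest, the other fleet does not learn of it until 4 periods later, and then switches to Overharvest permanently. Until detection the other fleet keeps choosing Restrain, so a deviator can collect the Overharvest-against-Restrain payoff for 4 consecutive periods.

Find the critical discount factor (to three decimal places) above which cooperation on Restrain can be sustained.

Deviating for the 4 undetected periods gains 80−55 = 25 per period over cooperation, then loses 55−22 = 33 per period forever once punishment starts.
Gain: 25(1 + δ + … + δ^3); loss: 33·δ^4/(1−δ).
No profitable deviation ⇔ 25(1−δ^4) ≤ 33·δ^4, i.e. δ^4 ≥ 25/(25+33) = 25/58.
Hence δ ≥ (25/58)^(1/4) ≈ 0.810.

0.810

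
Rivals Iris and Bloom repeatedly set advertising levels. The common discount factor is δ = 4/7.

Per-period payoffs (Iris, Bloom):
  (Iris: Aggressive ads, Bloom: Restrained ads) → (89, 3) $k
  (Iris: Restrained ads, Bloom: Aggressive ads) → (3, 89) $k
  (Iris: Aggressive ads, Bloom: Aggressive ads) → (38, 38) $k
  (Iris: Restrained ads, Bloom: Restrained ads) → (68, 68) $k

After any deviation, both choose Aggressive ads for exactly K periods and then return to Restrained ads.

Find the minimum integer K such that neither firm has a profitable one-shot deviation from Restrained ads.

IC: δ(1−δ^K)/(1−δ) ≥ (89−68)/(68−38) = 7/10.
With δ = 4/7: need 1 − δ^K ≥ 7/10·(1−4/7)/(4/7), i.e. δ^K ≤ 0.4750.
Since (4/7)^1 = 0.5714 and (4/7)^2 = 0.3265, the smallest such K is 2.

2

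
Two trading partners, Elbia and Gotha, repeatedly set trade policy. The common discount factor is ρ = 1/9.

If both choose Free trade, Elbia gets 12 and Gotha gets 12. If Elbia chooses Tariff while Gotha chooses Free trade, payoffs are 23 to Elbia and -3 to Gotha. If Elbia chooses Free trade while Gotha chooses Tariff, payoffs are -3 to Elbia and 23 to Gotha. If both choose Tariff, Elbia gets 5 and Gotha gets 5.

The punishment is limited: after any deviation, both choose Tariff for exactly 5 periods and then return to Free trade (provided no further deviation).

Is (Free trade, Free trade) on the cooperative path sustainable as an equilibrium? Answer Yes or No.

No

IC: ρ+…+ρ^5 ≥ (23−12)/(12−5) = 11/7.
At ρ = 1/9: partial sum = 0.1250 < 1.5714. Cooperation not sustainable.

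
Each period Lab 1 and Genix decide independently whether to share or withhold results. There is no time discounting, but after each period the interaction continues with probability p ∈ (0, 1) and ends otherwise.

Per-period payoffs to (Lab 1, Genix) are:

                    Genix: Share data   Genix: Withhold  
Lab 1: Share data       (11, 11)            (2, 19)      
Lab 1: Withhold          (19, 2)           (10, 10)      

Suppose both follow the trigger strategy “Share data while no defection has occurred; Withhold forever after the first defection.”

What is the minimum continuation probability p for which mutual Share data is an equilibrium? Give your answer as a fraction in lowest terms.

Expected cooperation value is 11 + p·11 + p²·11 + … = 11/(1−p); deviation gives 19 + p·10/(1−p).
11 ≥ 19(1−p) + 10p ⇒ 9p ≥ 8 ⇒ p ≥ 8/9.

8/9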